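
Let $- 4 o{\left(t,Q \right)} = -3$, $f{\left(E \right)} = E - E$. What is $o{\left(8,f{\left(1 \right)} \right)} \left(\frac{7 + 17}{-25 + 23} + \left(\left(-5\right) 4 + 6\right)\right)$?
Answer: $- \frac{39}{2} \approx -19.5$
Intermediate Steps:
$f{\left(E \right)} = 0$
$o{\left(t,Q \right)} = \frac{3}{4}$ ($o{\left(t,Q \right)} = \left(- \frac{1}{4}\right) \left(-3\right) = \frac{3}{4}$)
$o{\left(8,f{\left(1 \right)} \right)} \left(\frac{7 + 17}{-25 + 23} + \left(\left(-5\right) 4 + 6\right)\right) = \frac{3 \left(\frac{7 + 17}{-25 + 23} + \left(\left(-5\right) 4 + 6\right)\right)}{4} = \frac{3 \left(\frac{24}{-2} + \left(-20 + 6\right)\right)}{4} = \frac{3 \left(24 \left(- \frac{1}{2}\right) - 14\right)}{4} = \frac{3 \left(-12 - 14\right)}{4} = \frac{3}{4} \left(-26\right) = - \frac{39}{2}$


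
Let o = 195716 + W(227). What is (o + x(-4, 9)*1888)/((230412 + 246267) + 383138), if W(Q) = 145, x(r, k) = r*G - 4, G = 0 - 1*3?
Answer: 210965/859817 ≈ 0.24536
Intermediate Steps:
G = -3 (G = 0 - 3 = -3)
x(r, k) = -4 - 3*r (x(r, k) = r*(-3) - 4 = -3*r - 4 = -4 - 3*r)
o = 195861 (o = 195716 + 145 = 195861)
(o + x(-4, 9)*1888)/((230412 + 246267) + 383138) = (195861 + (-4 - 3*(-4))*1888)/((230412 + 246267) + 383138) = (195861 + (-4 + 12)*1888)/(476679 + 383138) = (195861 + 8*1888)/859817 = (195861 + 15104)*(1/859817) = 210965*(1/859817) = 210965/859817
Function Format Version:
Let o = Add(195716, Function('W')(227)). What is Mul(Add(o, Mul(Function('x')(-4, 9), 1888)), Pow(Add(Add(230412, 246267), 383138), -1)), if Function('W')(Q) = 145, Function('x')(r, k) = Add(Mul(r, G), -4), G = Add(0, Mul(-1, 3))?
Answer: Rational(210965, 859817) ≈ 0.24536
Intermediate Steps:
G = -3 (G = Add(0, -3) = -3)
Function('x')(r, k) = Add(-4, Mul(-3, r)) (Function('x')(r, k) = Add(Mul(r, -3), -4) = Add(Mul(-3, r), -4) = Add(-4, Mul(-3, r)))
o = 195861 (o = Add(195716, 145) = 195861)
Mul(Add(o, Mul(Function('x')(-4, 9), 1888)), Pow(Add(Add(230412, 246267), 383138), -1)) = Mul(Add(195861, Mul(Add(-4, Mul(-3, -4)), 1888)), Pow(Add(Add(230412, 246267), 383138), -1)) = Mul(Add(195861, Mul(Add(-4, 12), 1888)), Pow(Add(476679, 383138), -1)) = Mul(Add(195861, Mul(8, 1888)), Pow(859817, -1)) = Mul(Add(195861, 15104), Rational(1, 859817)) = Mul(210965, Rational(1, 859817)) = Rational(210965, 859817)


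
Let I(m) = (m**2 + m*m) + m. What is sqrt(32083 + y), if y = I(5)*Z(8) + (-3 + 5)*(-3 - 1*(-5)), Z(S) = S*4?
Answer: sqrt(33847) ≈ 183.98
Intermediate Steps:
I(m) = m + 2*m**2 (I(m) = (m**2 + m**2) + m = 2*m**2 + m = m + 2*m**2)
Z(S) = 4*S
y = 1764 (y = (5*(1 + 2*5))*(4*8) + (-3 + 5)*(-3 - 1*(-5)) = (5*(1 + 10))*32 + 2*(-3 + 5) = (5*11)*32 + 2*2 = 55*32 + 4 = 1760 + 4 = 1764)
sqrt(32083 + y) = sqrt(32083 + 1764) = sqrt(33847)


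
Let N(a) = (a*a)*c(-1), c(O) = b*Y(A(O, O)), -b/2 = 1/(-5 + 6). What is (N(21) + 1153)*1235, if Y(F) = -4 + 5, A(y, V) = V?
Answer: 334685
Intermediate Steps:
Y(F) = 1
b = -2 (b = -2/(-5 + 6) = -2/1 = -2*1 = -2)
c(O) = -2 (c(O) = -2*1 = -2)
N(a) = -2*a**2 (N(a) = (a*a)*(-2) = a**2*(-2) = -2*a**2)
(N(21) + 1153)*1235 = (-2*21**2 + 1153)*1235 = (-2*441 + 1153)*1235 = (-882 + 1153)*1235 = 271*1235 = 334685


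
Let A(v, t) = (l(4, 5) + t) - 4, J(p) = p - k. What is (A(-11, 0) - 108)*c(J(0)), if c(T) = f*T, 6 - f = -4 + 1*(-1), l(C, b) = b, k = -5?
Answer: -5885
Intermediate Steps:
f = 11 (f = 6 - (-4 + 1*(-1)) = 6 - (-4 - 1) = 6 - 1*(-5) = 6 + 5 = 11)
J(p) = 5 + p (J(p) = p - 1*(-5) = p + 5 = 5 + p)
A(v, t) = 1 + t (A(v, t) = (5 + t) - 4 = 1 + t)
c(T) = 11*T
(A(-11, 0) - 108)*c(J(0)) = ((1 + 0) - 108)*(11*(5 + 0)) = (1 - 108)*(11*5) = -107*55 = -5885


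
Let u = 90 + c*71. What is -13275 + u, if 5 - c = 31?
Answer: -15031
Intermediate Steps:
c = -26 (c = 5 - 1*31 = 5 - 31 = -26)
u = -1756 (u = 90 - 26*71 = 90 - 1846 = -1756)
-13275 + u = -13275 - 1756 = -15031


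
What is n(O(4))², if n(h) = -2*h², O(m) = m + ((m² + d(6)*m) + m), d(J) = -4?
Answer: 16384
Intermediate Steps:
O(m) = m² - 2*m (O(m) = m + ((m² - 4*m) + m) = m + (m² - 3*m) = m² - 2*m)
n(O(4))² = (-2*16*(-2 + 4)²)² = (-2*(4*2)²)² = (-2*8²)² = (-2*64)² = (-128)² = 16384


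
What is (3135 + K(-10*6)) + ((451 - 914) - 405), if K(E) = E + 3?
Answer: 2210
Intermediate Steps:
K(E) = 3 + E
(3135 + K(-10*6)) + ((451 - 914) - 405) = (3135 + (3 - 10*6)) + ((451 - 914) - 405) = (3135 + (3 - 60)) + (-463 - 405) = (3135 - 57) - 868 = 3078 - 868 = 2210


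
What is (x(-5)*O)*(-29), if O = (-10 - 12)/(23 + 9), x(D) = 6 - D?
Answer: 3509/16 ≈ 219.31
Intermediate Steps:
O = -11/16 (O = -22/32 = -22*1/32 = -11/16 ≈ -0.68750)
(x(-5)*O)*(-29) = ((6 - 1*(-5))*(-11/16))*(-29) = ((6 + 5)*(-11/16))*(-29) = (11*(-11/16))*(-29) = -121/16*(-29) = 3509/16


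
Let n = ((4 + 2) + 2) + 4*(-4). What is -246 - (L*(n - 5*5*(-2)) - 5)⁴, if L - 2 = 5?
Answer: -6975757687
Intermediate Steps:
L = 7 (L = 2 + 5 = 7)
n = -8 (n = (6 + 2) - 16 = 8 - 16 = -8)
-246 - (L*(n - 5*5*(-2)) - 5)⁴ = -246 - (7*(-8 - 5*5*(-2)) - 5)⁴ = -246 - (7*(-8 - 25*(-2)) - 5)⁴ = -246 - (7*(-8 + 50) - 5)⁴ = -246 - (7*42 - 5)⁴ = -246 - (294 - 5)⁴ = -246 - 1*289⁴ = -246 - 1*6975757441 = -246 - 6975757441 = -6975757687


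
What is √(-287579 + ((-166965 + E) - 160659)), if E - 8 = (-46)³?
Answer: I*√712531 ≈ 844.12*I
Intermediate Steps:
E = -97328 (E = 8 + (-46)³ = 8 - 97336 = -97328)
√(-287579 + ((-166965 + E) - 160659)) = √(-287579 + ((-166965 - 97328) - 160659)) = √(-287579 + (-264293 - 160659)) = √(-287579 - 424952) = √(-712531) = I*√712531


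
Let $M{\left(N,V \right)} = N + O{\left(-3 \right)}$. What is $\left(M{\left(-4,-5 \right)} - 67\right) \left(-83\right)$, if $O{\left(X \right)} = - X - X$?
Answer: $5395$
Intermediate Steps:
$O{\left(X \right)} = - 2 X$
$M{\left(N,V \right)} = 6 + N$ ($M{\left(N,V \right)} = N - -6 = N + 6 = 6 + N$)
$\left(M{\left(-4,-5 \right)} - 67\right) \left(-83\right) = \left(\left(6 - 4\right) - 67\right) \left(-83\right) = \left(2 - 67\right) \left(-83\right) = \left(-65\right) \left(-83\right) = 5395$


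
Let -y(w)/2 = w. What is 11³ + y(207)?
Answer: 917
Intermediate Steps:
y(w) = -2*w
11³ + y(207) = 11³ - 2*207 = 1331 - 414 = 917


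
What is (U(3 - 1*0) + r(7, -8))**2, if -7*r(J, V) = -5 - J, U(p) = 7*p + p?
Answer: 32400/49 ≈ 661.22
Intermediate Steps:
U(p) = 8*p
r(J, V) = 5/7 + J/7 (r(J, V) = -(-5 - J)/7 = 5/7 + J/7)
(U(3 - 1*0) + r(7, -8))**2 = (8*(3 - 1*0) + (5/7 + (1/7)*7))**2 = (8*(3 + 0) + (5/7 + 1))**2 = (8*3 + 12/7)**2 = (24 + 12/7)**2 = (180/7)**2 = 32400/49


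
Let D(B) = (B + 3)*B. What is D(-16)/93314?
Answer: 8/3589 ≈ 0.0022290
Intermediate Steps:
D(B) = B*(3 + B) (D(B) = (3 + B)*B = B*(3 + B))
D(-16)/93314 = -16*(3 - 16)/93314 = -16*(-13)*(1/93314) = 208*(1/93314) = 8/3589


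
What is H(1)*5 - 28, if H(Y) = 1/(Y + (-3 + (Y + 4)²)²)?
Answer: -2715/97 ≈ -27.990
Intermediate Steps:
H(Y) = 1/(Y + (-3 + (4 + Y)²)²)
H(1)*5 - 28 = 5/(1 + (-3 + (4 + 1)²)²) - 28 = 5/(1 + (-3 + 5²)²) - 28 = 5/(1 + (-3 + 25)²) - 28 = 5/(1 + 22²) - 28 = 5/(1 + 484) - 28 = 5/485 - 28 = (1/485)*5 - 28 = 1/97 - 28 = -2715/97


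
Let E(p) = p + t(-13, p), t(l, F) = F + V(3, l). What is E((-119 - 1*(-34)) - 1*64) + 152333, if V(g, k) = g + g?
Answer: 152041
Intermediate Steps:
V(g, k) = 2*g
t(l, F) = 6 + F (t(l, F) = F + 2*3 = F + 6 = 6 + F)
E(p) = 6 + 2*p (E(p) = p + (6 + p) = 6 + 2*p)
E((-119 - 1*(-34)) - 1*64) + 152333 = (6 + 2*((-119 - 1*(-34)) - 1*64)) + 152333 = (6 + 2*((-119 + 34) - 64)) + 152333 = (6 + 2*(-85 - 64)) + 152333 = (6 + 2*(-149)) + 152333 = (6 - 298) + 152333 = -292 + 152333 = 152041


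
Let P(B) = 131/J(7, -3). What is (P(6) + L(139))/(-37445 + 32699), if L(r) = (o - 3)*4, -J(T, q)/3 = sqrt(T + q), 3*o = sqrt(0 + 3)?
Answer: 29/4068 - 2*sqrt(3)/7119 ≈ 0.0066422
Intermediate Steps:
o = sqrt(3)/3 (o = sqrt(0 + 3)/3 = sqrt(3)/3 ≈ 0.57735)
J(T, q) = -3*sqrt(T + q)
P(B) = -131/6 (P(B) = 131/((-3*sqrt(7 - 3))) = 131/((-3*sqrt(4))) = 131/((-3*2)) = 131/(-6) = 131*(-1/6) = -131/6)
L(r) = -12 + 4*sqrt(3)/3 (L(r) = (sqrt(3)/3 - 3)*4 = (-3 + sqrt(3)/3)*4 = -12 + 4*sqrt(3)/3)
(P(6) + L(139))/(-37445 + 32699) = (-131/6 + (-12 + 4*sqrt(3)/3))/(-37445 + 32699) = (-203/6 + 4*sqrt(3)/3)/(-4746) = (-203/6 + 4*sqrt(3)/3)*(-1/4746) = 29/4068 - 2*sqrt(3)/7119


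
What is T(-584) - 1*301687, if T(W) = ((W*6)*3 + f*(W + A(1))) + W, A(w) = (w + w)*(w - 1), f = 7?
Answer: -316871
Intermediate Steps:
A(w) = 2*w*(-1 + w) (A(w) = (2*w)*(-1 + w) = 2*w*(-1 + w))
T(W) = 26*W (T(W) = ((W*6)*3 + 7*(W + 2*1*(-1 + 1))) + W = ((6*W)*3 + 7*(W + 2*1*0)) + W = (18*W + 7*(W + 0)) + W = (18*W + 7*W) + W = 25*W + W = 26*W)
T(-584) - 1*301687 = 26*(-584) - 1*301687 = -15184 - 301687 = -316871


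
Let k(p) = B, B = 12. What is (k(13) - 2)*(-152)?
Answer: -1520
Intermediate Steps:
k(p) = 12
(k(13) - 2)*(-152) = (12 - 2)*(-152) = 10*(-152) = -1520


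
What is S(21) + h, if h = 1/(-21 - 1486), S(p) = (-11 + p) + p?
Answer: 46716/1507 ≈ 30.999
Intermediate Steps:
S(p) = -11 + 2*p
h = -1/1507 (h = 1/(-1507) = -1/1507 ≈ -0.00066357)
S(21) + h = (-11 + 2*21) - 1/1507 = (-11 + 42) - 1/1507 = 31 - 1/1507 = 46716/1507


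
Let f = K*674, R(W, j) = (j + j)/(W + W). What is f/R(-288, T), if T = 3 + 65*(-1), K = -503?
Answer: -48819168/31 ≈ -1.5748e+6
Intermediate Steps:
T = -62 (T = 3 - 65 = -62)
R(W, j) = j/W (R(W, j) = (2*j)/((2*W)) = (2*j)*(1/(2*W)) = j/W)
f = -339022 (f = -503*674 = -339022)
f/R(-288, T) = -339022/((-62/(-288))) = -339022/((-62*(-1/288))) = -339022/31/144 = -339022*144/31 = -48819168/31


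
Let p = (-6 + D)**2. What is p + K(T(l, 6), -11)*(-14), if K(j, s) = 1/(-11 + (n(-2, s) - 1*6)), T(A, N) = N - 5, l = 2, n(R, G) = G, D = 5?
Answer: 3/2 ≈ 1.5000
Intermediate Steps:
T(A, N) = -5 + N
p = 1 (p = (-6 + 5)**2 = (-1)**2 = 1)
K(j, s) = 1/(-17 + s) (K(j, s) = 1/(-11 + (s - 1*6)) = 1/(-11 + (s - 6)) = 1/(-11 + (-6 + s)) = 1/(-17 + s))
p + K(T(l, 6), -11)*(-14) = 1 - 14/(-17 - 11) = 1 - 14/(-28) = 1 - 1/28*(-14) = 1 + 1/2 = 3/2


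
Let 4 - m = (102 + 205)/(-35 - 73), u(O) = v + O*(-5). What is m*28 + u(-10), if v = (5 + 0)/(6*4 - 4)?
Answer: 26119/108 ≈ 241.84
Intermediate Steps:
v = ¼ (v = 5/(24 - 4) = 5/20 = 5*(1/20) = ¼ ≈ 0.25000)
u(O) = ¼ - 5*O (u(O) = ¼ + O*(-5) = ¼ - 5*O)
m = 739/108 (m = 4 - (102 + 205)/(-35 - 73) = 4 - 307/(-108) = 4 - 307*(-1)/108 = 4 - 1*(-307/108) = 4 + 307/108 = 739/108 ≈ 6.8426)
m*28 + u(-10) = (739/108)*28 + (¼ - 5*(-10)) = 5173/27 + (¼ + 50) = 5173/27 + 201/4 = 26119/108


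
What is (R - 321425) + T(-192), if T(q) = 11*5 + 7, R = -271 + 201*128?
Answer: -295906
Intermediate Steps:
R = 25457 (R = -271 + 25728 = 25457)
T(q) = 62 (T(q) = 55 + 7 = 62)
(R - 321425) + T(-192) = (25457 - 321425) + 62 = -295968 + 62 = -295906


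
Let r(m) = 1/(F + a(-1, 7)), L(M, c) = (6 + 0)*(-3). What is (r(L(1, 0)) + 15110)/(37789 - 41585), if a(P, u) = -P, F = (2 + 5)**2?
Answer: -755501/189800 ≈ -3.9805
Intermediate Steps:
F = 49 (F = 7**2 = 49)
L(M, c) = -18 (L(M, c) = 6*(-3) = -18)
r(m) = 1/50 (r(m) = 1/(49 - 1*(-1)) = 1/(49 + 1) = 1/50)
(r(L(1, 0)) + 15110)/(37789 - 41585) = (1/50 + 15110)/(37789 - 41585) = (755501/50)/(-3796) = (755501/50)*(-1/3796) = -755501/189800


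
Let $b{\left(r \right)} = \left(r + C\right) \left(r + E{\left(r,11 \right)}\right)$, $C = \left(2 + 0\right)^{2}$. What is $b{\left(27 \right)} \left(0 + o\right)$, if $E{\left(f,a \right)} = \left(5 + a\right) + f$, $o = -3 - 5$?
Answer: $-17360$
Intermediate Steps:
$o = -8$ ($o = -3 - 5 = -8$)
$C = 4$ ($C = 2^{2} = 4$)
$E{\left(f,a \right)} = 5 + a + f$
$b{\left(r \right)} = \left(4 + r\right) \left(16 + 2 r\right)$ ($b{\left(r \right)} = \left(r + 4\right) \left(r + \left(5 + 11 + r\right)\right) = \left(4 + r\right) \left(r + \left(16 + r\right)\right) = \left(4 + r\right) \left(16 + 2 r\right)$)
$b{\left(27 \right)} \left(0 + o\right) = \left(64 + 2 \cdot 27^{2} + 24 \cdot 27\right) \left(0 - 8\right) = \left(64 + 2 \cdot 729 + 648\right) \left(-8\right) = \left(64 + 1458 + 648\right) \left(-8\right) = 2170 \left(-8\right) = -17360$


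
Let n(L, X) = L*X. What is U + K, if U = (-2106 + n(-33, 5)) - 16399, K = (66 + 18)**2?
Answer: -11614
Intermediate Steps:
K = 7056 (K = 84**2 = 7056)
U = -18670 (U = (-2106 - 33*5) - 16399 = (-2106 - 165) - 16399 = -2271 - 16399 = -18670)
U + K = -18670 + 7056 = -11614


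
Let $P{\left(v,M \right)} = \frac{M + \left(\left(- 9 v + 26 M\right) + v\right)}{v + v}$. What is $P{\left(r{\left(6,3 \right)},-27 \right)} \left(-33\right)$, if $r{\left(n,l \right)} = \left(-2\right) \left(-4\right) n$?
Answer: $\frac{12243}{32} \approx 382.59$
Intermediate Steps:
$r{\left(n,l \right)} = 8 n$
$P{\left(v,M \right)} = \frac{- 8 v + 27 M}{2 v}$ ($P{\left(v,M \right)} = \frac{M + \left(- 8 v + 26 M\right)}{2 v} = \left(- 8 v + 27 M\right) \frac{1}{2 v} = \frac{- 8 v + 27 M}{2 v}$)
$P{\left(r{\left(6,3 \right)},-27 \right)} \left(-33\right) = \left(-4 + \frac{27}{2} \left(-27\right) \frac{1}{8 \cdot 6}\right) \left(-33\right) = \left(-4 + \frac{27}{2} \left(-27\right) \frac{1}{48}\right) \left(-33\right) = \left(-4 - \frac{243}{32}\right) \left(-33\right) = \left(- \frac{371}{32}\right) \left(-33\right) = \frac{12243}{32}$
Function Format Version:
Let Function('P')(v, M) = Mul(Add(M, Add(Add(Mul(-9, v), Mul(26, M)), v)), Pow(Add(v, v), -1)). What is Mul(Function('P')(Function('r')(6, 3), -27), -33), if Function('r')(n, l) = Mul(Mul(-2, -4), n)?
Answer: Rational(12243, 32) ≈ 382.59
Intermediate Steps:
Function('r')(n, l) = Mul(8, n)
Function('P')(v, M) = Mul(Rational(1, 2), Pow(v, -1), Add(Mul(-8, v), Mul(27, M))) (Function('P')(v, M) = Mul(Add(M, Add(Mul(-8, v), Mul(26, M))), Pow(Mul(2, v), -1)) = Mul(Add(Mul(-8, v), Mul(27, M)), Mul(Rational(1, 2), Pow(v, -1))) = Mul(Rational(1, 2), Pow(v, -1), Add(Mul(-8, v), Mul(27, M))))
Mul(Function('P')(Function('r')(6, 3), -27), -33) = Mul(Add(-4, Mul(Rational(27, 2), -27, Pow(Mul(8, 6), -1))), -33) = Mul(Add(-4, Mul(Rational(27, 2), -27, Pow(48, -1))), -33) = Mul(Add(-4, Mul(Rational(27, 2), -27, Rational(1, 48))), -33) = Mul(Add(-4, Rational(-243, 32)), -33) = Mul(Rational(-371, 32), -33) = Rational(12243, 32)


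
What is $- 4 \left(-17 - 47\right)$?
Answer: $256$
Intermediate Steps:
$- 4 \left(-17 - 47\right) = \left(-4\right) \left(-64\right) = 256$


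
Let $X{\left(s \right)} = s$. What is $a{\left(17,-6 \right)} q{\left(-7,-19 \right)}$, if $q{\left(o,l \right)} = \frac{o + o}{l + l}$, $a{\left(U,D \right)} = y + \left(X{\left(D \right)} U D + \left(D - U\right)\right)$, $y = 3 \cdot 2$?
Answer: $\frac{4165}{19} \approx 219.21$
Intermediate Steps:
$y = 6$
$a{\left(U,D \right)} = 6 + D - U + U D^{2}$ ($a{\left(U,D \right)} = 6 + \left(D U D + \left(D - U\right)\right) = 6 + \left(U D^{2} + \left(D - U\right)\right) = 6 + \left(D - U + U D^{2}\right) = 6 + D - U + U D^{2}$)
$q{\left(o,l \right)} = \frac{o}{l}$ ($q{\left(o,l \right)} = \frac{2 o}{2 l} = 2 o \frac{1}{2 l} = \frac{o}{l}$)
$a{\left(17,-6 \right)} q{\left(-7,-19 \right)} = \left(6 - 6 - 17 + 17 \left(-6\right)^{2}\right) \left(- \frac{7}{-19}\right) = \left(6 - 6 - 17 + 17 \cdot 36\right) \left(\left(-7\right) \left(- \frac{1}{19}\right)\right) = \left(6 - 6 - 17 + 612\right) \frac{7}{19} = 595 \cdot \frac{7}{19} = \frac{4165}{19}$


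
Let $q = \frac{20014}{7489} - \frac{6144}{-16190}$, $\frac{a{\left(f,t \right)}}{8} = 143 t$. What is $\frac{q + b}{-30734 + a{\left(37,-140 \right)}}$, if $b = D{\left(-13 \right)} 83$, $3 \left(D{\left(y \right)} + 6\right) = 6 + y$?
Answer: $\frac{125238610511}{34717961456310} \approx 0.0036073$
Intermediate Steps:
$a{\left(f,t \right)} = 1144 t$ ($a{\left(f,t \right)} = 8 \cdot 143 t = 1144 t$)
$D{\left(y \right)} = -4 + \frac{y}{3}$ ($D{\left(y \right)} = -6 + \frac{6 + y}{3} = -6 + \left(2 + \frac{y}{3}\right) = -4 + \frac{y}{3}$)
$q = \frac{185019538}{60623455}$ ($q = 20014 \cdot \frac{1}{7489} - - \frac{3072}{8095} = \frac{20014}{7489} + \frac{3072}{8095} = \frac{185019538}{60623455} \approx 3.0519$)
$b = - \frac{2075}{3}$ ($b = \left(-4 + \frac{1}{3} \left(-13\right)\right) 83 = \left(-4 - \frac{13}{3}\right) 83 = \left(- \frac{25}{3}\right) 83 = - \frac{2075}{3} \approx -691.67$)
$\frac{q + b}{-30734 + a{\left(37,-140 \right)}} = \frac{\frac{185019538}{60623455} - \frac{2075}{3}}{-30734 + 1144 \left(-140\right)} = - \frac{125238610511}{181870365 \left(-30734 - 160160\right)} = - \frac{125238610511}{181870365 \left(-190894\right)} = \left(- \frac{125238610511}{181870365}\right) \left(- \frac{1}{190894}\right) = \frac{125238610511}{34717961456310}$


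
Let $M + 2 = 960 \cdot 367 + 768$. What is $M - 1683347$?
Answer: $-1330261$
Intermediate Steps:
$M = 353086$ ($M = -2 + \left(960 \cdot 367 + 768\right) = -2 + \left(352320 + 768\right) = -2 + 353088 = 353086$)
$M - 1683347 = 353086 - 1683347 = -1330261$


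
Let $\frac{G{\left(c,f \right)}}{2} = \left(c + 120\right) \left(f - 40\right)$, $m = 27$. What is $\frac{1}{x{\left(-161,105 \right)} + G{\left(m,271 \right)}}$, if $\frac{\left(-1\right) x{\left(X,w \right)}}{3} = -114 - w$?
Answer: $\frac{1}{68571} \approx 1.4583 \cdot 10^{-5}$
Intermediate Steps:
$G{\left(c,f \right)} = 2 \left(-40 + f\right) \left(120 + c\right)$ ($G{\left(c,f \right)} = 2 \left(c + 120\right) \left(f - 40\right) = 2 \left(120 + c\right) \left(-40 + f\right) = 2 \left(-40 + f\right) \left(120 + c\right)$)
$x{\left(X,w \right)} = 342 + 3 w$ ($x{\left(X,w \right)} = - 3 \left(-114 - w\right) = 342 + 3 w$)
$\frac{1}{x{\left(-161,105 \right)} + G{\left(m,271 \right)}} = \frac{1}{\left(342 + 3 \cdot 105\right) + \left(-9600 - 2160 + 240 \cdot 271 + 2 \cdot 27 \cdot 271\right)} = \frac{1}{\left(342 + 315\right) + \left(-9600 - 2160 + 65040 + 14634\right)} = \frac{1}{657 + 67914} = \frac{1}{68571}$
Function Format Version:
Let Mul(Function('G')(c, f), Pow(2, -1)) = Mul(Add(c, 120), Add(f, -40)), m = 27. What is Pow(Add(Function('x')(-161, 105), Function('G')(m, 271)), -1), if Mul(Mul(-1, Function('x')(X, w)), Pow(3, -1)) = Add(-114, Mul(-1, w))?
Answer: Rational(1, 68571) ≈ 1.4583e-5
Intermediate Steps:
Function('G')(c, f) = Mul(2, Add(-40, f), Add(120, c)) (Function('G')(c, f) = Mul(2, Mul(Add(c, 120), Add(f, -40))) = Mul(2, Mul(Add(120, c), Add(-40, f))) = Mul(2, Mul(Add(-40, f), Add(120, c))) = Mul(2, Add(-40, f), Add(120, c)))
Function('x')(X, w) = Add(342, Mul(3, w)) (Function('x')(X, w) = Mul(-3, Add(-114, Mul(-1, w))) = Add(342, Mul(3, w)))
Pow(Add(Function('x')(-161, 105), Function('G')(m, 271)), -1) = Pow(Add(Add(342, Mul(3, 105)), Add(-9600, Mul(-80, 27), Mul(240, 271), Mul(2, 27, 271))), -1) = Pow(Add(Add(342, 315), Add(-9600, -2160, 65040, 14634)), -1) = Pow(Add(657, 67914), -1) = Pow(68571, -1) = Rational(1, 68571)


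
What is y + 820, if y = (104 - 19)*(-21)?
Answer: -965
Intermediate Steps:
y = -1785 (y = 85*(-21) = -1785)
y + 820 = -1785 + 820 = -965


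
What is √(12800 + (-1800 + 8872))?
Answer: 12*√138 ≈ 140.97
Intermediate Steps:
√(12800 + (-1800 + 8872)) = √(12800 + 7072) = √19872 = 12*√138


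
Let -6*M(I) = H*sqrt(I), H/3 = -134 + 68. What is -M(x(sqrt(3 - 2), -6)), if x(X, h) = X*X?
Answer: -33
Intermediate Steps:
H = -198 (H = 3*(-134 + 68) = 3*(-66) = -198)
x(X, h) = X**2
M(I) = 33*sqrt(I) (M(I) = -(-33)*sqrt(I) = 33*sqrt(I))
-M(x(sqrt(3 - 2), -6)) = -33*sqrt((sqrt(3 - 2))**2) = -33*sqrt((sqrt(1))**2) = -33*sqrt(1**2) = -33*sqrt(1) = -33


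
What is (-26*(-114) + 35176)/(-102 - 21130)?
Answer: -9535/5308 ≈ -1.7963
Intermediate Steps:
(-26*(-114) + 35176)/(-102 - 21130) = (2964 + 35176)/(-21232) = 38140*(-1/21232) = -9535/5308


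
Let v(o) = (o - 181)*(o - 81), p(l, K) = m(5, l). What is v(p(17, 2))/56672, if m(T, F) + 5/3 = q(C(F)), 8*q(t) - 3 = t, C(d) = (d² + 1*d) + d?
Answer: 856609/8160768 ≈ 0.10497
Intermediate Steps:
C(d) = d² + 2*d (C(d) = (d² + d) + d = (d + d²) + d = d² + 2*d)
q(t) = 3/8 + t/8
m(T, F) = -31/24 + F*(2 + F)/8 (m(T, F) = -5/3 + (3/8 + (F*(2 + F))/8) = -5/3 + (3/8 + F*(2 + F)/8) = -31/24 + F*(2 + F)/8)
p(l, K) = -31/24 + l*(2 + l)/8
v(o) = (-181 + o)*(-81 + o)
v(p(17, 2))/56672 = (14661 + (-31/24 + (⅛)*17*(2 + 17))² - 262*(-31/24 + (⅛)*17*(2 + 17)))/56672 = (14661 + (-31/24 + (⅛)*17*19)² - 262*(-31/24 + (⅛)*17*19))*(1/56672) = (14661 + (-31/24 + 323/8)² - 262*(-31/24 + 323/8))*(1/56672) = (14661 + (469/12)² - 262*469/12)*(1/56672) = (14661 + 219961/144 - 61439/6)*(1/56672) = (856609/144)*(1/56672) = 856609/8160768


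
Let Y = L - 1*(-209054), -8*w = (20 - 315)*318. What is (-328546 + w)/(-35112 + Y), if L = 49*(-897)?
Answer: -1267279/519956 ≈ -2.4373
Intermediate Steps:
L = -43953
w = 46905/4 (w = -(20 - 315)*318/8 = -(-295)*318/8 = -⅛*(-93810) = 46905/4 ≈ 11726.)
Y = 165101 (Y = -43953 - 1*(-209054) = -43953 + 209054 = 165101)
(-328546 + w)/(-35112 + Y) = (-328546 + 46905/4)/(-35112 + 165101) = -1267279/4/129989 = -1267279/4*1/129989 = -1267279/519956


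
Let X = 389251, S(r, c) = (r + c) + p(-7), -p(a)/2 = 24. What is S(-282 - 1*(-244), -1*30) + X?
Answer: 389135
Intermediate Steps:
p(a) = -48 (p(a) = -2*24 = -48)
S(r, c) = -48 + c + r (S(r, c) = (r + c) - 48 = (c + r) - 48 = -48 + c + r)
S(-282 - 1*(-244), -1*30) + X = (-48 - 1*30 + (-282 - 1*(-244))) + 389251 = (-48 - 30 + (-282 + 244)) + 389251 = (-48 - 30 - 38) + 389251 = -116 + 389251 = 389135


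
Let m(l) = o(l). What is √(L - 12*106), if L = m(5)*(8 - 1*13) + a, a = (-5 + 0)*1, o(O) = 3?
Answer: 2*I*√323 ≈ 35.944*I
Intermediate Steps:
m(l) = 3
a = -5 (a = -5*1 = -5)
L = -20 (L = 3*(8 - 1*13) - 5 = 3*(8 - 13) - 5 = 3*(-5) - 5 = -15 - 5 = -20)
√(L - 12*106) = √(-20 - 12*106) = √(-20 - 1272) = √(-1292) = 2*I*√323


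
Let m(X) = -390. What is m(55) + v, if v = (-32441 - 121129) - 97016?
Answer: -250976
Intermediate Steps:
v = -250586 (v = -153570 - 97016 = -250586)
m(55) + v = -390 - 250586 = -250976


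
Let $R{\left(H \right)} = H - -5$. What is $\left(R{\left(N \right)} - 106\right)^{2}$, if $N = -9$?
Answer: $12100$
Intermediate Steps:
$R{\left(H \right)} = 5 + H$ ($R{\left(H \right)} = H + 5 = 5 + H$)
$\left(R{\left(N \right)} - 106\right)^{2} = \left(\left(5 - 9\right) - 106\right)^{2} = \left(-4 - 106\right)^{2} = \left(-110\right)^{2} = 12100$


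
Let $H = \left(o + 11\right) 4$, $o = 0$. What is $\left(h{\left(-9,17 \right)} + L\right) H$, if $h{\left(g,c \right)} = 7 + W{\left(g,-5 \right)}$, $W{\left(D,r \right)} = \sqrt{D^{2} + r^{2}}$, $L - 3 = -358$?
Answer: $-15312 + 44 \sqrt{106} \approx -14859.0$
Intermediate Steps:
$L = -355$ ($L = 3 - 358 = -355$)
$h{\left(g,c \right)} = 7 + \sqrt{25 + g^{2}}$ ($h{\left(g,c \right)} = 7 + \sqrt{g^{2} + \left(-5\right)^{2}} = 7 + \sqrt{g^{2} + 25} = 7 + \sqrt{25 + g^{2}}$)
$H = 44$ ($H = \left(0 + 11\right) 4 = 11 \cdot 4 = 44$)
$\left(h{\left(-9,17 \right)} + L\right) H = \left(\left(7 + \sqrt{25 + \left(-9\right)^{2}}\right) - 355\right) 44 = \left(\left(7 + \sqrt{25 + 81}\right) - 355\right) 44 = \left(\left(7 + \sqrt{106}\right) - 355\right) 44 = \left(-348 + \sqrt{106}\right) 44 = -15312 + 44 \sqrt{106}$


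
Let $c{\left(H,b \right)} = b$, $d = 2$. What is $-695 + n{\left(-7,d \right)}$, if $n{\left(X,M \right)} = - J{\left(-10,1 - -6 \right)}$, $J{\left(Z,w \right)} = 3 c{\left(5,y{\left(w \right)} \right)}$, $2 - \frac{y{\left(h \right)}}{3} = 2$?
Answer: $-695$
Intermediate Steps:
$y{\left(h \right)} = 0$ ($y{\left(h \right)} = 6 - 6 = 0$)
$J{\left(Z,w \right)} = 0$ ($J{\left(Z,w \right)} = 3 \cdot 0 = 0$)
$n{\left(X,M \right)} = 0$ ($n{\left(X,M \right)} = \left(-1\right) 0 = 0$)
$-695 + n{\left(-7,d \right)} = -695 + 0 = -695$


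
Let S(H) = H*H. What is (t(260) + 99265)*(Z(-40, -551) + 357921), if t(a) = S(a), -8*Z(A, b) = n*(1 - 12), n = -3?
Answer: 477790394775/8 ≈ 5.9724e+10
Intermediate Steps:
S(H) = H**2
Z(A, b) = -33/8 (Z(A, b) = -(-3)*(1 - 12)/8 = -(-3)*(-11)/8 = -1/8*33 = -33/8)
t(a) = a**2
(t(260) + 99265)*(Z(-40, -551) + 357921) = (260**2 + 99265)*(-33/8 + 357921) = (67600 + 99265)*(2863335/8) = 166865*(2863335/8) = 477790394775/8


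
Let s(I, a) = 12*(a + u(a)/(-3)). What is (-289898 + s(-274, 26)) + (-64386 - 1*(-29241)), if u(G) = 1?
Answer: -324735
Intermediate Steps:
s(I, a) = -4 + 12*a (s(I, a) = 12*(a + 1/(-3)) = 12*(a + 1*(-⅓)) = 12*(a - ⅓) = 12*(-⅓ + a) = -4 + 12*a)
(-289898 + s(-274, 26)) + (-64386 - 1*(-29241)) = (-289898 + (-4 + 12*26)) + (-64386 - 1*(-29241)) = (-289898 + (-4 + 312)) + (-64386 + 29241) = (-289898 + 308) - 35145 = -289590 - 35145 = -324735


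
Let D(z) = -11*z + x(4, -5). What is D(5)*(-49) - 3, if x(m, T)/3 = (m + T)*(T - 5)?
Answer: 1222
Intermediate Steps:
x(m, T) = 3*(-5 + T)*(T + m) (x(m, T) = 3*((m + T)*(T - 5)) = 3*((T + m)*(-5 + T)) = 3*((-5 + T)*(T + m)) = 3*(-5 + T)*(T + m))
D(z) = 30 - 11*z (D(z) = -11*z + (-15*(-5) - 15*4 + 3*(-5)² + 3*(-5)*4) = -11*z + (75 - 60 + 3*25 - 60) = -11*z + (75 - 60 + 75 - 60) = -11*z + 30 = 30 - 11*z)
D(5)*(-49) - 3 = (30 - 11*5)*(-49) - 3 = (30 - 55)*(-49) - 3 = -25*(-49) - 3 = 1225 - 3 = 1222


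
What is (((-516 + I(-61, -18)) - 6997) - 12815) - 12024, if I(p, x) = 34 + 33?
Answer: -32285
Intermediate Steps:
I(p, x) = 67
(((-516 + I(-61, -18)) - 6997) - 12815) - 12024 = (((-516 + 67) - 6997) - 12815) - 12024 = ((-449 - 6997) - 12815) - 12024 = (-7446 - 12815) - 12024 = -20261 - 12024 = -32285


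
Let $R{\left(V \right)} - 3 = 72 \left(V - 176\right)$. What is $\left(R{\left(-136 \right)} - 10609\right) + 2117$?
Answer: $-30953$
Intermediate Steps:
$R{\left(V \right)} = -12669 + 72 V$ ($R{\left(V \right)} = 3 + 72 \left(V - 176\right) = 3 + 72 \left(-176 + V\right) = 3 + \left(-12672 + 72 V\right) = -12669 + 72 V$)
$\left(R{\left(-136 \right)} - 10609\right) + 2117 = \left(\left(-12669 + 72 \left(-136\right)\right) - 10609\right) + 2117 = \left(\left(-12669 - 9792\right) - 10609\right) + 2117 = \left(-22461 - 10609\right) + 2117 = -33070 + 2117 = -30953$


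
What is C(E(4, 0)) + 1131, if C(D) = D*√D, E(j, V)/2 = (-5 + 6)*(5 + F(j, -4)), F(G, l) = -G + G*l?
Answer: 1131 - 30*I*√30 ≈ 1131.0 - 164.32*I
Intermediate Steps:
E(j, V) = 10 - 10*j (E(j, V) = 2*((-5 + 6)*(5 + j*(-1 - 4))) = 2*(1*(5 + j*(-5))) = 2*(1*(5 - 5*j)) = 2*(5 - 5*j) = 10 - 10*j)
C(D) = D^(3/2)
C(E(4, 0)) + 1131 = (10 - 10*4)^(3/2) + 1131 = (10 - 40)^(3/2) + 1131 = (-30)^(3/2) + 1131 = -30*I*√30 + 1131 = 1131 - 30*I*√30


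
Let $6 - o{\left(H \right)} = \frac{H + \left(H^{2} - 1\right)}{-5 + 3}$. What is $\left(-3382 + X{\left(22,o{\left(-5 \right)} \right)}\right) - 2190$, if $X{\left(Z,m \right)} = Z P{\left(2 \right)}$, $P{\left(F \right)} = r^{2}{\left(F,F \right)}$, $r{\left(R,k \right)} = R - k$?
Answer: $-5572$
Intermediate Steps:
$P{\left(F \right)} = 0$ ($P{\left(F \right)} = \left(F - F\right)^{2} = 0^{2} = 0$)
$o{\left(H \right)} = \frac{11}{2} + \frac{H}{2} + \frac{H^{2}}{2}$ ($o{\left(H \right)} = 6 - \frac{H + \left(H^{2} - 1\right)}{-5 + 3} = 6 - \frac{H + \left(-1 + H^{2}\right)}{-2} = 6 - \left(-1 + H + H^{2}\right) \left(- \frac{1}{2}\right) = 6 - \left(\frac{1}{2} - \frac{H}{2} - \frac{H^{2}}{2}\right) = 6 + \left(- \frac{1}{2} + \frac{H}{2} + \frac{H^{2}}{2}\right) = \frac{11}{2} + \frac{H}{2} + \frac{H^{2}}{2}$)
$X{\left(Z,m \right)} = 0$ ($X{\left(Z,m \right)} = Z 0 = 0$)
$\left(-3382 + X{\left(22,o{\left(-5 \right)} \right)}\right) - 2190 = \left(-3382 + 0\right) - 2190 = -3382 - 2190 = -5572$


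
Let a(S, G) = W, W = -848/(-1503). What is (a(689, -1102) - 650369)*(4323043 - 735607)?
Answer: -389636908352436/167 ≈ -2.3332e+12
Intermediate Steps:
W = 848/1503 (W = -848*(-1/1503) = 848/1503 ≈ 0.56421)
a(S, G) = 848/1503
(a(689, -1102) - 650369)*(4323043 - 735607) = (848/1503 - 650369)*(4323043 - 735607) = -977503759/1503*3587436 = -389636908352436/167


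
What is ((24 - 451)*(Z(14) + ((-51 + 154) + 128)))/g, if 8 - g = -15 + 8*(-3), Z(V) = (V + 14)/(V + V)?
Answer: -99064/47 ≈ -2107.7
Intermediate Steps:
Z(V) = (14 + V)/(2*V) (Z(V) = (14 + V)/((2*V)) = (14 + V)*(1/(2*V)) = (14 + V)/(2*V))
g = 47 (g = 8 - (-15 + 8*(-3)) = 8 - (-15 - 24) = 8 - 1*(-39) = 8 + 39 = 47)
((24 - 451)*(Z(14) + ((-51 + 154) + 128)))/g = ((24 - 451)*((½)*(14 + 14)/14 + ((-51 + 154) + 128)))/47 = -427*((½)*(1/14)*28 + (103 + 128))*(1/47) = -427*(1 + 231)*(1/47) = -427*232*(1/47) = -99064*1/47 = -99064/47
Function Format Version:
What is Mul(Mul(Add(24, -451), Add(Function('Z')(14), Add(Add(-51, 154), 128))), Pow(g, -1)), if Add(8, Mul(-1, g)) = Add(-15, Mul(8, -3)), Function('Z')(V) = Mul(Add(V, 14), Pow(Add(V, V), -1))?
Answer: Rational(-99064, 47) ≈ -2107.7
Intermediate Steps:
Function('Z')(V) = Mul(Rational(1, 2), Pow(V, -1), Add(14, V)) (Function('Z')(V) = Mul(Add(14, V), Pow(Mul(2, V), -1)) = Mul(Add(14, V), Mul(Rational(1, 2), Pow(V, -1))) = Mul(Rational(1, 2), Pow(V, -1), Add(14, V)))
g = 47 (g = Add(8, Mul(-1, Add(-15, Mul(8, -3)))) = Add(8, Mul(-1, Add(-15, -24))) = Add(8, Mul(-1, -39)) = Add(8, 39) = 47)
Mul(Mul(Add(24, -451), Add(Function('Z')(14), Add(Add(-51, 154), 128))), Pow(g, -1)) = Mul(Mul(Add(24, -451), Add(Mul(Rational(1, 2), Pow(14, -1), Add(14, 14)), Add(Add(-51, 154), 128))), Pow(47, -1)) = Mul(Mul(-427, Add(Mul(Rational(1, 2), Rational(1, 14), 28), Add(103, 128))), Rational(1, 47)) = Mul(Mul(-427, Add(1, 231)), Rational(1, 47)) = Mul(Mul(-427, 232), Rational(1, 47)) = Mul(-99064, Rational(1, 47)) = Rational(-99064, 47)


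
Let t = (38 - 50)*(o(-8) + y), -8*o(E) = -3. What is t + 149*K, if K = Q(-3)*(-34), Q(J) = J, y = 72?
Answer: 28659/2 ≈ 14330.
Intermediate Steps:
o(E) = 3/8 (o(E) = -⅛*(-3) = 3/8)
K = 102 (K = -3*(-34) = 102)
t = -1737/2 (t = (38 - 50)*(3/8 + 72) = -12*579/8 = -1737/2 ≈ -868.50)
t + 149*K = -1737/2 + 149*102 = -1737/2 + 15198 = 28659/2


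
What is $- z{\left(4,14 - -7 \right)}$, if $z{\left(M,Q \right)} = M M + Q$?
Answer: $-37$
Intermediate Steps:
$z{\left(M,Q \right)} = Q + M^{2}$ ($z{\left(M,Q \right)} = M^{2} + Q = Q + M^{2}$)
$- z{\left(4,14 - -7 \right)} = - (\left(14 - -7\right) + 4^{2}) = - (\left(14 + 7\right) + 16) = - (21 + 16) = \left(-1\right) 37 = -37$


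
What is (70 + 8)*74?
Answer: 5772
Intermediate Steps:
(70 + 8)*74 = 78*74 = 5772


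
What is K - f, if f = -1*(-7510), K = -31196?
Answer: -38706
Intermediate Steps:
f = 7510
K - f = -31196 - 1*7510 = -31196 - 7510 = -38706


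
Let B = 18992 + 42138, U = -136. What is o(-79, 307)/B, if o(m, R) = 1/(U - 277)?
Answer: -1/25246690 ≈ -3.9609e-8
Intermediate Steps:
o(m, R) = -1/413 (o(m, R) = 1/(-136 - 277) = 1/(-413) = -1/413)
B = 61130
o(-79, 307)/B = -1/413/61130 = -1/413*1/61130 = -1/25246690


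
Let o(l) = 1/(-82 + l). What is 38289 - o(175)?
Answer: 3560876/93 ≈ 38289.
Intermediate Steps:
38289 - o(175) = 38289 - 1/(-82 + 175) = 38289 - 1/93 = 3560876/93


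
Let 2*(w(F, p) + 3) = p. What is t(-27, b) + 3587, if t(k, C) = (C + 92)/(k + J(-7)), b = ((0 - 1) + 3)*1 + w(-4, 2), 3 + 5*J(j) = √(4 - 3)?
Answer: 490959/137 ≈ 3583.6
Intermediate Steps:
J(j) = -⅖ (J(j) = -⅗ + √(4 - 3)/5 = -⅗ + √1/5 = -⅗ + (⅕)*1 = -⅗ + ⅕ = -⅖)
w(F, p) = -3 + p/2
b = 0 (b = ((0 - 1) + 3)*1 + (-3 + (½)*2) = (-1 + 3)*1 + (-3 + 1) = 2*1 - 2 = 2 - 2 = 0)
t(k, C) = (92 + C)/(-⅖ + k) (t(k, C) = (C + 92)/(k - ⅖) = (92 + C)/(-⅖ + k))
t(-27, b) + 3587 = 5*(92 + 0)/(-2 + 5*(-27)) + 3587 = 5*92/(-2 - 135) + 3587 = 5*92/(-137) + 3587 = 5*(-1/137)*92 + 3587 = -460/137 + 3587 = 490959/137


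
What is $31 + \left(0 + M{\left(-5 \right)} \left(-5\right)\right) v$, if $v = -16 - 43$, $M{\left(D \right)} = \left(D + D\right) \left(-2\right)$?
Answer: $5931$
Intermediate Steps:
$M{\left(D \right)} = - 4 D$ ($M{\left(D \right)} = 2 D \left(-2\right) = - 4 D$)
$v = -59$ ($v = -16 - 43 = -59$)
$31 + \left(0 + M{\left(-5 \right)} \left(-5\right)\right) v = 31 + \left(0 + \left(-4\right) \left(-5\right) \left(-5\right)\right) \left(-59\right) = 31 + \left(0 + 20 \left(-5\right)\right) \left(-59\right) = 31 + \left(0 - 100\right) \left(-59\right) = 31 - -5900 = 31 + 5900 = 5931$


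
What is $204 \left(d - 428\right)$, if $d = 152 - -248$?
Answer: $-5712$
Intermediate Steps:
$d = 400$ ($d = 152 + 248 = 400$)
$204 \left(d - 428\right) = 204 \left(400 - 428\right) = 204 \left(-28\right) = -5712$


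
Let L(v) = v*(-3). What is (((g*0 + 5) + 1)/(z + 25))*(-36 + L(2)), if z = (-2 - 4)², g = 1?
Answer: -252/61 ≈ -4.1311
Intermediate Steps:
z = 36 (z = (-6)² = 36)
L(v) = -3*v
(((g*0 + 5) + 1)/(z + 25))*(-36 + L(2)) = (((1*0 + 5) + 1)/(36 + 25))*(-36 - 3*2) = (((0 + 5) + 1)/61)*(-36 - 6) = ((5 + 1)*(1/61))*(-42) = (6*(1/61))*(-42) = (6/61)*(-42) = -252/61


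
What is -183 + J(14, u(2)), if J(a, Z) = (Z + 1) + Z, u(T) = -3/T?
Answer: -185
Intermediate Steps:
J(a, Z) = 1 + 2*Z (J(a, Z) = (1 + Z) + Z = 1 + 2*Z)
-183 + J(14, u(2)) = -183 + (1 + 2*(-3/2)) = -183 + (1 - 3) = -183 - 2 = -185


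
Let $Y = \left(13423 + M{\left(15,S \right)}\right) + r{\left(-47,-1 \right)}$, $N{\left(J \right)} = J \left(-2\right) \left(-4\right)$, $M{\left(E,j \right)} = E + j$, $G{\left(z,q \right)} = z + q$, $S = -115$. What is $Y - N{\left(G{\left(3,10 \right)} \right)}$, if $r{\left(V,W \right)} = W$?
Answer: $13218$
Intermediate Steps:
$G{\left(z,q \right)} = q + z$
$N{\left(J \right)} = 8 J$ ($N{\left(J \right)} = - 2 J \left(-4\right) = 8 J$)
$Y = 13322$ ($Y = \left(13423 + \left(15 - 115\right)\right) - 1 = \left(13423 - 100\right) - 1 = 13323 - 1 = 13322$)
$Y - N{\left(G{\left(3,10 \right)} \right)} = 13322 - 8 \left(10 + 3\right) = 13322 - 8 \cdot 13 = 13322 - 104 = 13218$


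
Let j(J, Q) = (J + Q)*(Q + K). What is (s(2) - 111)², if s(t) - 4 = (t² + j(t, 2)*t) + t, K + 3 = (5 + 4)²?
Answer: 290521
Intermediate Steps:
K = 78 (K = -3 + (5 + 4)² = -3 + 9² = -3 + 81 = 78)
j(J, Q) = (78 + Q)*(J + Q) (j(J, Q) = (J + Q)*(Q + 78) = (J + Q)*(78 + Q) = (78 + Q)*(J + Q))
s(t) = 4 + t + t² + t*(160 + 80*t) (s(t) = 4 + ((t² + (2² + 78*t + 78*2 + t*2)*t) + t) = 4 + ((t² + (4 + 78*t + 156 + 2*t)*t) + t) = 4 + ((t² + (160 + 80*t)*t) + t) = 4 + ((t² + t*(160 + 80*t)) + t) = 4 + (t + t² + t*(160 + 80*t)) = 4 + t + t² + t*(160 + 80*t))
(s(2) - 111)² = ((4 + 81*2² + 161*2) - 111)² = ((4 + 81*4 + 322) - 111)² = ((4 + 324 + 322) - 111)² = (650 - 111)² = 539² = 290521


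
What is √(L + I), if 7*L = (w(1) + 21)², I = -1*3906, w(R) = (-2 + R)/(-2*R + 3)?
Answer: I*√188594/7 ≈ 62.039*I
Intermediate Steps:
w(R) = (-2 + R)/(3 - 2*R)
I = -3906
L = 400/7 (L = ((2 - 1*1)/(-3 + 2*1) + 21)²/7 = ((2 - 1)/(-3 + 2) + 21)²/7 = (1/(-1) + 21)²/7 = (-1*1 + 21)²/7 = (-1 + 21)²/7 = (⅐)*20² = (⅐)*400 = 400/7 ≈ 57.143)
√(L + I) = √(400/7 - 3906) = √(-26942/7) = I*√188594/7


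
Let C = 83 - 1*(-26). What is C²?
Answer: 11881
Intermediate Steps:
C = 109 (C = 83 + 26 = 109)
C² = 109² = 11881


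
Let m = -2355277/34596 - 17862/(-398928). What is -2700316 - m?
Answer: -1552790316022771/575054712 ≈ -2.7002e+6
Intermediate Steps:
m = -39123666221/575054712 (m = -2355277*1/34596 - 17862*(-1/398928) = -2355277/34596 + 2977/66488 = -39123666221/575054712 ≈ -68.035)
-2700316 - m = -2700316 - 1*(-39123666221/575054712) = -2700316 + 39123666221/575054712 = -1552790316022771/575054712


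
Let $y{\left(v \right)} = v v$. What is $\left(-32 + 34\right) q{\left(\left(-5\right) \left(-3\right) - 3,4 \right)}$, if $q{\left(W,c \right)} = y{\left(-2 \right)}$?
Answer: $8$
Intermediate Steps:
$y{\left(v \right)} = v^{2}$
$q{\left(W,c \right)} = 4$ ($q{\left(W,c \right)} = \left(-2\right)^{2} = 4$)
$\left(-32 + 34\right) q{\left(\left(-5\right) \left(-3\right) - 3,4 \right)} = \left(-32 + 34\right) 4 = 2 \cdot 4 = 8$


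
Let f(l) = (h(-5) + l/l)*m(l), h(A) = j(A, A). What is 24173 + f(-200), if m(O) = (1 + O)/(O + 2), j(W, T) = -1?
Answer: 24173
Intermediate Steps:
h(A) = -1
m(O) = (1 + O)/(2 + O)
f(l) = 0 (f(l) = (-1 + l/l)*((1 + l)/(2 + l)) = (-1 + 1)*((1 + l)/(2 + l)) = 0*((1 + l)/(2 + l)) = 0)
24173 + f(-200) = 24173 + 0 = 24173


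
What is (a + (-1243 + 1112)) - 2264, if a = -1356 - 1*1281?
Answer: -5032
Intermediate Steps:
a = -2637 (a = -1356 - 1281 = -2637)
(a + (-1243 + 1112)) - 2264 = (-2637 + (-1243 + 1112)) - 2264 = (-2637 - 131) - 2264 = -2768 - 2264 = -5032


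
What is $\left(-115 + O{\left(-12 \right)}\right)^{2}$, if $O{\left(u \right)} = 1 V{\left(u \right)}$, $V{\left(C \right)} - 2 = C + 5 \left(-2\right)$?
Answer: $18225$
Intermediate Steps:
$V{\left(C \right)} = -8 + C$ ($V{\left(C \right)} = 2 + \left(C + 5 \left(-2\right)\right) = 2 + \left(C - 10\right) = 2 + \left(-10 + C\right) = -8 + C$)
$O{\left(u \right)} = -8 + u$ ($O{\left(u \right)} = 1 \left(-8 + u\right) = -8 + u$)
$\left(-115 + O{\left(-12 \right)}\right)^{2} = \left(-115 - 20\right)^{2} = \left(-135\right)^{2} = 18225$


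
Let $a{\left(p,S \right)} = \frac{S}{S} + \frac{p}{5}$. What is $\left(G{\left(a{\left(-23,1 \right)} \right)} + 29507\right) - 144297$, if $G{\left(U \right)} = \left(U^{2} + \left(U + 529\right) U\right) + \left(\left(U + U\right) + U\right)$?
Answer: $- \frac{2916982}{25} \approx -1.1668 \cdot 10^{5}$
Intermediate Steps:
$a{\left(p,S \right)} = 1 + \frac{p}{5}$ ($a{\left(p,S \right)} = 1 + p \frac{1}{5} = 1 + \frac{p}{5}$)
$G{\left(U \right)} = U^{2} + 3 U + U \left(529 + U\right)$ ($G{\left(U \right)} = \left(U^{2} + \left(529 + U\right) U\right) + \left(2 U + U\right) = \left(U^{2} + U \left(529 + U\right)\right) + 3 U = U^{2} + 3 U + U \left(529 + U\right)$)
$\left(G{\left(a{\left(-23,1 \right)} \right)} + 29507\right) - 144297 = \left(2 \left(1 + \frac{1}{5} \left(-23\right)\right) \left(266 + \left(1 + \frac{1}{5} \left(-23\right)\right)\right) + 29507\right) - 144297 = \left(2 \left(1 - \frac{23}{5}\right) \left(266 + \left(1 - \frac{23}{5}\right)\right) + 29507\right) - 144297 = \left(2 \left(- \frac{18}{5}\right) \left(266 - \frac{18}{5}\right) + 29507\right) - 144297 = \left(2 \left(- \frac{18}{5}\right) \frac{1312}{5} + 29507\right) - 144297 = \left(- \frac{47232}{25} + 29507\right) - 144297 = \frac{690443}{25} - 144297 = - \frac{2916982}{25}$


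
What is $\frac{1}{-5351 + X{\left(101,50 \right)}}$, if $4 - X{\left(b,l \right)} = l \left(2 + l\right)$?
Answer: $- \frac{1}{7947} \approx -0.00012583$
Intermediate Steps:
$X{\left(b,l \right)} = 4 - l \left(2 + l\right)$
$\frac{1}{-5351 + X{\left(101,50 \right)}} = \frac{1}{-5351 - 2596} = \frac{1}{-7947} = - \frac{1}{7947}$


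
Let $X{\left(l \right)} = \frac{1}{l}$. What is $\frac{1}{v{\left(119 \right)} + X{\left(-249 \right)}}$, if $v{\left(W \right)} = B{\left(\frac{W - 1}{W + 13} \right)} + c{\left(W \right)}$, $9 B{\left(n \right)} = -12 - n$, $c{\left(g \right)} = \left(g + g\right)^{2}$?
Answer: $\frac{49302}{2792591657} \approx 1.7655 \cdot 10^{-5}$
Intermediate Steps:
$c{\left(g \right)} = 4 g^{2}$ ($c{\left(g \right)} = \left(2 g\right)^{2} = 4 g^{2}$)
$B{\left(n \right)} = - \frac{4}{3} - \frac{n}{9}$ ($B{\left(n \right)} = \frac{-12 - n}{9} = - \frac{4}{3} - \frac{n}{9}$)
$v{\left(W \right)} = - \frac{4}{3} + 4 W^{2} - \frac{-1 + W}{9 \left(13 + W\right)}$ ($v{\left(W \right)} = \left(- \frac{4}{3} - \frac{\left(W - 1\right) \frac{1}{W + 13}}{9}\right) + 4 W^{2} = \left(- \frac{4}{3} - \frac{\left(-1 + W\right) \frac{1}{13 + W}}{9}\right) + 4 W^{2} = \left(- \frac{4}{3} - \frac{\frac{1}{13 + W} \left(-1 + W\right)}{9}\right) + 4 W^{2} = \left(- \frac{4}{3} - \frac{-1 + W}{9 \left(13 + W\right)}\right) + 4 W^{2} = - \frac{4}{3} + 4 W^{2} - \frac{-1 + W}{9 \left(13 + W\right)}$)
$\frac{1}{v{\left(119 \right)} + X{\left(-249 \right)}} = \frac{1}{\frac{1 - 119 + 12 \left(-1 + 3 \cdot 119^{2}\right) \left(13 + 119\right)}{9 \left(13 + 119\right)} + \frac{1}{-249}} = \frac{1}{\frac{1 - 119 + 12 \left(-1 + 3 \cdot 14161\right) 132}{9 \cdot 132} - \frac{1}{249}} = \frac{1}{\frac{1}{9} \cdot \frac{1}{132} \left(1 - 119 + 12 \left(-1 + 42483\right) 132\right) - \frac{1}{249}} = \frac{1}{\frac{1}{9} \cdot \frac{1}{132} \left(1 - 119 + 12 \cdot 42482 \cdot 132\right) - \frac{1}{249}} = \frac{1}{\frac{1}{9} \cdot \frac{1}{132} \left(1 - 119 + 67291488\right) - \frac{1}{249}} = \frac{1}{\frac{1}{9} \cdot \frac{1}{132} \cdot 67291370 - \frac{1}{249}} = \frac{1}{\frac{33645685}{594} - \frac{1}{249}} = \frac{1}{\frac{2792591657}{49302}} = \frac{49302}{2792591657}$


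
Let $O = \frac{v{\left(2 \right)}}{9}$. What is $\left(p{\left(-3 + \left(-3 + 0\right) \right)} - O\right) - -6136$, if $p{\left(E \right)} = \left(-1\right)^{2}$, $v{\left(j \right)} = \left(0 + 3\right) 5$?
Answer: $\frac{18406}{3} \approx 6135.3$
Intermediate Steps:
$v{\left(j \right)} = 15$ ($v{\left(j \right)} = 3 \cdot 5 = 15$)
$O = \frac{5}{3}$ ($O = \frac{15}{9} = 15 \cdot \frac{1}{9} = \frac{5}{3} \approx 1.6667$)
$p{\left(E \right)} = 1$
$\left(p{\left(-3 + \left(-3 + 0\right) \right)} - O\right) - -6136 = \left(1 - \frac{5}{3}\right) - -6136 = \left(1 - \frac{5}{3}\right) + 6136 = - \frac{2}{3} + 6136 = \frac{18406}{3}$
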